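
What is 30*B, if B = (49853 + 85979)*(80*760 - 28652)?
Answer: 131001814080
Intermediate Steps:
B = 4366727136 (B = 135832*(60800 - 28652) = 135832*32148 = 4366727136)
30*B = 30*4366727136 = 131001814080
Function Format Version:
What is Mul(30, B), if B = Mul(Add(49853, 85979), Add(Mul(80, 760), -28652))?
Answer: 131001814080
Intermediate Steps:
B = 4366727136 (B = Mul(135832, Add(60800, -28652)) = Mul(135832, 32148) = 4366727136)
Mul(30, B) = Mul(30, 4366727136) = 131001814080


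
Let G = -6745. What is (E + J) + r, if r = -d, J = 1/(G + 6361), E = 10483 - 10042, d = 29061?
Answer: -10990081/384 ≈ -28620.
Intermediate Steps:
E = 441
J = -1/384 (J = 1/(-6745 + 6361) = 1/(-384) = -1/384 ≈ -0.0026042)
r = -29061 (r = -1*29061 = -29061)
(E + J) + r = (441 - 1/384) - 29061 = 169343/384 - 29061 = -10990081/384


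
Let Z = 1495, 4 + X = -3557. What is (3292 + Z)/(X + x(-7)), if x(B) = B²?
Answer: -4787/3512 ≈ -1.3630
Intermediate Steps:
X = -3561 (X = -4 - 3557 = -3561)
(3292 + Z)/(X + x(-7)) = (3292 + 1495)/(-3561 + (-7)²) = 4787/(-3561 + 49) = 4787/(-3512) = 4787*(-1/3512) = -4787/3512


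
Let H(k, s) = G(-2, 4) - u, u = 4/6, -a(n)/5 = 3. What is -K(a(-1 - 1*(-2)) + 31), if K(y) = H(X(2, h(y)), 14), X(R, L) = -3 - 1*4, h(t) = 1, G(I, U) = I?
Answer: 8/3 ≈ 2.6667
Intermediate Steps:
a(n) = -15 (a(n) = -5*3 = -15)
u = 2/3 (u = 4*(1/6) = 2/3 ≈ 0.66667)
X(R, L) = -7 (X(R, L) = -3 - 4 = -7)
H(k, s) = -8/3 (H(k, s) = -2 - 1*2/3 = -2 - 2/3 = -8/3)
K(y) = -8/3
-K(a(-1 - 1*(-2)) + 31) = -1*(-8/3) = 8/3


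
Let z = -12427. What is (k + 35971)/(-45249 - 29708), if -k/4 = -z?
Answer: 13737/74957 ≈ 0.18326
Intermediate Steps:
k = -49708 (k = -(-4)*(-12427) = -4*12427 = -49708)
(k + 35971)/(-45249 - 29708) = (-49708 + 35971)/(-45249 - 29708) = -13737/(-74957) = -13737*(-1/74957) = 13737/74957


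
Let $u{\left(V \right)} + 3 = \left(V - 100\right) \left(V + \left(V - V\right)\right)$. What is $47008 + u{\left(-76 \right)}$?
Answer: $60381$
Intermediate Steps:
$u{\left(V \right)} = -3 + V \left(-100 + V\right)$ ($u{\left(V \right)} = -3 + \left(V - 100\right) \left(V + \left(V - V\right)\right) = -3 + \left(-100 + V\right) \left(V + 0\right) = -3 + \left(-100 + V\right) V = -3 + V \left(-100 + V\right)$)
$47008 + u{\left(-76 \right)} = 47008 - \left(-7597 - 5776\right) = 47008 + \left(-3 + 5776 + 7600\right) = 47008 + 13373 = 60381$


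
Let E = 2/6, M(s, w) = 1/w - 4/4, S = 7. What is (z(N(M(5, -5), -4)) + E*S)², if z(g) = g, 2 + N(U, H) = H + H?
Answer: 529/9 ≈ 58.778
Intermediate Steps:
M(s, w) = -1 + 1/w (M(s, w) = 1/w - 4*¼ = 1/w - 1 = -1 + 1/w)
N(U, H) = -2 + 2*H (N(U, H) = -2 + (H + H) = -2 + 2*H)
E = ⅓ (E = 2*(⅙) = ⅓ ≈ 0.33333)
(z(N(M(5, -5), -4)) + E*S)² = ((-2 + 2*(-4)) + (⅓)*7)² = ((-2 - 8) + 7/3)² = (-10 + 7/3)² = (-23/3)² = 529/9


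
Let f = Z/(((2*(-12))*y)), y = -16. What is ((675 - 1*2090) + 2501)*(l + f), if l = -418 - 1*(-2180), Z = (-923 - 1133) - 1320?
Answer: 7615937/4 ≈ 1.9040e+6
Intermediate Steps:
Z = -3376 (Z = -2056 - 1320 = -3376)
f = -211/24 (f = -3376/((2*(-12))*(-16)) = -3376/((-24*(-16))) = -3376/384 = -3376*1/384 = -211/24 ≈ -8.7917)
l = 1762 (l = -418 + 2180 = 1762)
((675 - 1*2090) + 2501)*(l + f) = ((675 - 1*2090) + 2501)*(1762 - 211/24) = ((675 - 2090) + 2501)*(42077/24) = (-1415 + 2501)*(42077/24) = 1086*(42077/24) = 7615937/4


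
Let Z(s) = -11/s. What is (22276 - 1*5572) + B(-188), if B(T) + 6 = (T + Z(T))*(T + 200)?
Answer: 678807/47 ≈ 14443.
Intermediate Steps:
B(T) = -6 + (200 + T)*(T - 11/T) (B(T) = -6 + (T - 11/T)*(T + 200) = -6 + (T - 11/T)*(200 + T) = -6 + (200 + T)*(T - 11/T))
(22276 - 1*5572) + B(-188) = (22276 - 1*5572) + (-17 + (-188)**2 - 2200/(-188) + 200*(-188)) = (22276 - 5572) + (-17 + 35344 - 2200*(-1/188) - 37600) = 16704 + (-17 + 35344 + 550/47 - 37600) = 16704 - 106281/47 = 678807/47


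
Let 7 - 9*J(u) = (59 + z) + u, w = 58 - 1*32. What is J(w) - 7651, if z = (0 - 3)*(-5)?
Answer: -22984/3 ≈ -7661.3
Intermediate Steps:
z = 15 (z = -3*(-5) = 15)
w = 26 (w = 58 - 32 = 26)
J(u) = -67/9 - u/9 (J(u) = 7/9 - ((59 + 15) + u)/9 = 7/9 - (74 + u)/9 = 7/9 + (-74/9 - u/9) = -67/9 - u/9)
J(w) - 7651 = (-67/9 - ⅑*26) - 7651 = (-67/9 - 26/9) - 7651 = -31/3 - 7651 = -22984/3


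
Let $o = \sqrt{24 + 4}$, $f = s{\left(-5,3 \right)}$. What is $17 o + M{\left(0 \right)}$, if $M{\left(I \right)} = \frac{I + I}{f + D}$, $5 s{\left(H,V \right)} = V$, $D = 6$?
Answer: $34 \sqrt{7} \approx 89.956$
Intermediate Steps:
$s{\left(H,V \right)} = \frac{V}{5}$
$f = \frac{3}{5}$ ($f = \frac{1}{5} \cdot 3 = \frac{3}{5} \approx 0.6$)
$o = 2 \sqrt{7}$ ($o = \sqrt{28} = 2 \sqrt{7} \approx 5.2915$)
$M{\left(I \right)} = \frac{10 I}{33}$ ($M{\left(I \right)} = \frac{I + I}{\frac{3}{5} + 6} = \frac{2 I}{\frac{33}{5}} = 2 I \frac{5}{33} = \frac{10 I}{33}$)
$17 o + M{\left(0 \right)} = 17 \cdot 2 \sqrt{7} + \frac{10}{33} \cdot 0 = 34 \sqrt{7} + 0 = 34 \sqrt{7}$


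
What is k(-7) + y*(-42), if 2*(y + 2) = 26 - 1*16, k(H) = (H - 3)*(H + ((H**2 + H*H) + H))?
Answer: -966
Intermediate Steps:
k(H) = (-3 + H)*(2*H + 2*H**2) (k(H) = (-3 + H)*(H + ((H**2 + H**2) + H)) = (-3 + H)*(H + (2*H**2 + H)) = (-3 + H)*(H + (H + 2*H**2)) = (-3 + H)*(2*H + 2*H**2))
y = 3 (y = -2 + (26 - 1*16)/2 = -2 + (26 - 16)/2 = -2 + (1/2)*10 = -2 + 5 = 3)
k(-7) + y*(-42) = 2*(-7)*(-3 + (-7)**2 - 2*(-7)) + 3*(-42) = 2*(-7)*(-3 + 49 + 14) - 126 = 2*(-7)*60 - 126 = -840 - 126 = -966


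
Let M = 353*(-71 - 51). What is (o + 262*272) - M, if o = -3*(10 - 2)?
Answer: 114306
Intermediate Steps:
o = -24 (o = -3*8 = -24)
M = -43066 (M = 353*(-122) = -43066)
(o + 262*272) - M = (-24 + 262*272) - 1*(-43066) = (-24 + 71264) + 43066 = 71240 + 43066 = 114306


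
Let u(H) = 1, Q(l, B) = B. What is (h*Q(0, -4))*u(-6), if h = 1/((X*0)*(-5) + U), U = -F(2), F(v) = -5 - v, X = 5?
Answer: -4/7 ≈ -0.57143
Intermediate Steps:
U = 7 (U = -(-5 - 1*2) = -(-5 - 2) = -1*(-7) = 7)
h = 1/7 (h = 1/((5*0)*(-5) + 7) = 1/(0*(-5) + 7) = 1/(0 + 7) = 1/7 ≈ 0.14286)
(h*Q(0, -4))*u(-6) = ((1/7)*(-4))*1 = -4/7*1 = -4/7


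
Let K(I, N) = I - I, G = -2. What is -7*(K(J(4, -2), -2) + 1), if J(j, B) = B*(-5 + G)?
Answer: -7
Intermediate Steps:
J(j, B) = -7*B (J(j, B) = B*(-5 - 2) = B*(-7) = -7*B)
K(I, N) = 0
-7*(K(J(4, -2), -2) + 1) = -7*(0 + 1) = -7*1 = -7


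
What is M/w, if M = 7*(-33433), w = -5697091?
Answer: 234031/5697091 ≈ 0.041079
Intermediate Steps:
M = -234031
M/w = -234031/(-5697091) = -234031*(-1/5697091) = 234031/5697091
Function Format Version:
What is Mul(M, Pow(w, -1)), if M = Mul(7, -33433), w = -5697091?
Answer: Rational(234031, 5697091) ≈ 0.041079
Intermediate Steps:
M = -234031
Mul(M, Pow(w, -1)) = Mul(-234031, Pow(-5697091, -1)) = Mul(-234031, Rational(-1, 5697091)) = Rational(234031, 5697091)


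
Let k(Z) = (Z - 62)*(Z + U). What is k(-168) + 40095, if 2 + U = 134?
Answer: 48375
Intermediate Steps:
U = 132 (U = -2 + 134 = 132)
k(Z) = (-62 + Z)*(132 + Z) (k(Z) = (Z - 62)*(Z + 132) = (-62 + Z)*(132 + Z))
k(-168) + 40095 = (-8184 + (-168)² + 70*(-168)) + 40095 = (-8184 + 28224 - 11760) + 40095 = 8280 + 40095 = 48375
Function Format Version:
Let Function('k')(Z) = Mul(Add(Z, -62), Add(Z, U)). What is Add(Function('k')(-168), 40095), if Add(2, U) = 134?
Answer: 48375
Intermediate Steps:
U = 132 (U = Add(-2, 134) = 132)
Function('k')(Z) = Mul(Add(-62, Z), Add(132, Z)) (Function('k')(Z) = Mul(Add(Z, -62), Add(Z, 132)) = Mul(Add(-62, Z), Add(132, Z)))
Add(Function('k')(-168), 40095) = Add(Add(-8184, Pow(-168, 2), Mul(70, -168)), 40095) = Add(Add(-8184, 28224, -11760), 40095) = Add(8280, 40095) = 48375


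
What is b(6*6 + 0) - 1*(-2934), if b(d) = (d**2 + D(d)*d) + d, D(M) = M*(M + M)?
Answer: 97578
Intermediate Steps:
D(M) = 2*M**2 (D(M) = M*(2*M) = 2*M**2)
b(d) = d + d**2 + 2*d**3 (b(d) = (d**2 + (2*d**2)*d) + d = (d**2 + 2*d**3) + d = d + d**2 + 2*d**3)
b(6*6 + 0) - 1*(-2934) = (6*6 + 0)*(1 + (6*6 + 0) + 2*(6*6 + 0)**2) - 1*(-2934) = (36 + 0)*(1 + (36 + 0) + 2*(36 + 0)**2) + 2934 = 36*(1 + 36 + 2*36**2) + 2934 = 36*(1 + 36 + 2*1296) + 2934 = 36*(1 + 36 + 2592) + 2934 = 36*2629 + 2934 = 94644 + 2934 = 97578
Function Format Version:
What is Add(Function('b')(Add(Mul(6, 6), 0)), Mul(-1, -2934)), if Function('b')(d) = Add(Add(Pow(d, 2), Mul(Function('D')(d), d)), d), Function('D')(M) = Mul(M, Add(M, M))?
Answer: 97578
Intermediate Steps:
Function('D')(M) = Mul(2, Pow(M, 2)) (Function('D')(M) = Mul(M, Mul(2, M)) = Mul(2, Pow(M, 2)))
Function('b')(d) = Add(d, Pow(d, 2), Mul(2, Pow(d, 3))) (Function('b')(d) = Add(Add(Pow(d, 2), Mul(Mul(2, Pow(d, 2)), d)), d) = Add(Add(Pow(d, 2), Mul(2, Pow(d, 3))), d) = Add(d, Pow(d, 2), Mul(2, Pow(d, 3))))
Add(Function('b')(Add(Mul(6, 6), 0)), Mul(-1, -2934)) = Add(Mul(Add(Mul(6, 6), 0), Add(1, Add(Mul(6, 6), 0), Mul(2, Pow(Add(Mul(6, 6), 0), 2)))), Mul(-1, -2934)) = Add(Mul(Add(36, 0), Add(1, Add(36, 0), Mul(2, Pow(Add(36, 0), 2)))), 2934) = Add(Mul(36, Add(1, 36, Mul(2, Pow(36, 2)))), 2934) = Add(Mul(36, Add(1, 36, Mul(2, 1296))), 2934) = Add(Mul(36, Add(1, 36, 2592)), 2934) = Add(Mul(36, 2629), 2934) = Add(94644, 2934) = 97578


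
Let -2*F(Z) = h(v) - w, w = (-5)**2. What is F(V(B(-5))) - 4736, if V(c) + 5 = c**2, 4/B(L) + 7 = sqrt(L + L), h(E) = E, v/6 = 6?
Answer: -9483/2 ≈ -4741.5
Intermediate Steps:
v = 36 (v = 6*6 = 36)
B(L) = 4/(-7 + sqrt(2)*sqrt(L)) (B(L) = 4/(-7 + sqrt(L + L)) = 4/(-7 + sqrt(2*L)) = 4/(-7 + sqrt(2)*sqrt(L)))
w = 25
V(c) = -5 + c**2
F(Z) = -11/2 (F(Z) = -(36 - 1*25)/2 = -(36 - 25)/2 = -1/2*11 = -11/2)
F(V(B(-5))) - 4736 = -11/2 - 4736 = -9483/2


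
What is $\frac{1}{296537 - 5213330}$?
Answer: $- \frac{1}{4916793} \approx -2.0338 \cdot 10^{-7}$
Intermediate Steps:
$\frac{1}{296537 - 5213330} = \frac{1}{-4916793} = - \frac{1}{4916793}$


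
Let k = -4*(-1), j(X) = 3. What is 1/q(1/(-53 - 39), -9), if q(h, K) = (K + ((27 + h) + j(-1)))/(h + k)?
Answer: 367/1931 ≈ 0.19006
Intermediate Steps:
k = 4
q(h, K) = (30 + K + h)/(4 + h) (q(h, K) = (K + ((27 + h) + 3))/(h + 4) = (K + (30 + h))/(4 + h) = (30 + K + h)/(4 + h))
1/q(1/(-53 - 39), -9) = 1/((30 - 9 + 1/(-53 - 39))/(4 + 1/(-53 - 39))) = 1/((30 - 9 + 1/(-92))/(4 + 1/(-92))) = 1/((30 - 9 - 1/92)/(4 - 1/92)) = 1/((1931/92)/(367/92)) = 1/((92/367)*(1931/92)) = 1/(1931/367) = 367/1931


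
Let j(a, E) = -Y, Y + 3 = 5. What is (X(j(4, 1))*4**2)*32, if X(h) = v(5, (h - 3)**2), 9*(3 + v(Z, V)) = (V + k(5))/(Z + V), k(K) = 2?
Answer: -7424/5 ≈ -1484.8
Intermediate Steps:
Y = 2 (Y = -3 + 5 = 2)
j(a, E) = -2 (j(a, E) = -1*2 = -2)
v(Z, V) = -3 + (2 + V)/(9*(V + Z)) (v(Z, V) = -3 + ((V + 2)/(Z + V))/9 = -3 + ((2 + V)/(V + Z))/9 = -3 + (2 + V)/(9*(V + Z)))
X(h) = (-133 - 26*(-3 + h)**2)/(9*(5 + (-3 + h)**2)) (X(h) = (2 - 27*5 - 26*(h - 3)**2)/(9*((h - 3)**2 + 5)) = (2 - 135 - 26*(-3 + h)**2)/(9*((-3 + h)**2 + 5)) = (-133 - 26*(-3 + h)**2)/(9*(5 + (-3 + h)**2)))
(X(j(4, 1))*4**2)*32 = (((-133 - 26*(-3 - 2)**2)/(9*(5 + (-3 - 2)**2)))*4**2)*32 = (((-133 - 26*(-5)**2)/(9*(5 + (-5)**2)))*16)*32 = (((-133 - 26*25)/(9*(5 + 25)))*16)*32 = (((1/9)*(-133 - 650)/30)*16)*32 = (((1/9)*(1/30)*(-783))*16)*32 = -29/10*16*32 = -232/5*32 = -7424/5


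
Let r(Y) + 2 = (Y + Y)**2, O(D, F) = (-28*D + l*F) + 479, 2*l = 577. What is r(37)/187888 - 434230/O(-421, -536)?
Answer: 41182967073/13374713336 ≈ 3.0792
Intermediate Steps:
l = 577/2 (l = (1/2)*577 = 577/2 ≈ 288.50)
O(D, F) = 479 - 28*D + 577*F/2 (O(D, F) = (-28*D + 577*F/2) + 479 = 479 - 28*D + 577*F/2)
r(Y) = -2 + 4*Y**2 (r(Y) = -2 + (Y + Y)**2 = -2 + (2*Y)**2 = -2 + 4*Y**2)
r(37)/187888 - 434230/O(-421, -536) = (-2 + 4*37**2)/187888 - 434230/(479 - 28*(-421) + (577/2)*(-536)) = (-2 + 4*1369)*(1/187888) - 434230/(479 + 11788 - 154636) = (-2 + 5476)*(1/187888) - 434230/(-142369) = 5474*(1/187888) - 434230*(-1/142369) = 2737/93944 + 434230/142369 = 41182967073/13374713336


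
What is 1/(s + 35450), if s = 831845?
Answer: 1/867295 ≈ 1.1530e-6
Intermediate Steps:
1/(s + 35450) = 1/(831845 + 35450) = 1/867295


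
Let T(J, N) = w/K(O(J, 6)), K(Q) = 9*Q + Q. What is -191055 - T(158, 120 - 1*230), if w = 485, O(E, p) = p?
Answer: -2292757/12 ≈ -1.9106e+5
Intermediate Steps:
K(Q) = 10*Q
T(J, N) = 97/12 (T(J, N) = 485/((10*6)) = 485/60 = 485*(1/60) = 97/12)
-191055 - T(158, 120 - 1*230) = -191055 - 1*97/12 = -191055 - 97/12 = -2292757/12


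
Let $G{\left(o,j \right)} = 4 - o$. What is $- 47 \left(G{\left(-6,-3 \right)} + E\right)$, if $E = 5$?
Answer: $-705$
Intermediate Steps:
$- 47 \left(G{\left(-6,-3 \right)} + E\right) = - 47 \left(\left(4 - -6\right) + 5\right) = - 47 \left(\left(4 + 6\right) + 5\right) = - 47 \left(10 + 5\right) = \left(-47\right) 15 = -705$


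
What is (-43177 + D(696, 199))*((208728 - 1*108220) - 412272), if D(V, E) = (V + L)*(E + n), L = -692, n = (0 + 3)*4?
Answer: 13197905412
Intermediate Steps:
n = 12 (n = 3*4 = 12)
D(V, E) = (-692 + V)*(12 + E) (D(V, E) = (V - 692)*(E + 12) = (-692 + V)*(12 + E))
(-43177 + D(696, 199))*((208728 - 1*108220) - 412272) = (-43177 + (-8304 - 692*199 + 12*696 + 199*696))*((208728 - 1*108220) - 412272) = (-43177 + (-8304 - 137708 + 8352 + 138504))*((208728 - 108220) - 412272) = (-43177 + 844)*(100508 - 412272) = -42333*(-311764) = 13197905412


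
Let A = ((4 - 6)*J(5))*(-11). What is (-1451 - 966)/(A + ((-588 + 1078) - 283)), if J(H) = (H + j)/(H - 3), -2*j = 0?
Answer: -2417/262 ≈ -9.2252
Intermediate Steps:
j = 0 (j = -1/2*0 = 0)
J(H) = H/(-3 + H) (J(H) = (H + 0)/(H - 3) = H/(-3 + H))
A = 55 (A = ((4 - 6)*(5/(-3 + 5)))*(-11) = -10/2*(-11) = -2*5/2*(-11) = -5*(-11) = 55)
(-1451 - 966)/(A + ((-588 + 1078) - 283)) = (-1451 - 966)/(55 + ((-588 + 1078) - 283)) = -2417/(55 + (490 - 283)) = -2417/(55 + 207) = -2417/262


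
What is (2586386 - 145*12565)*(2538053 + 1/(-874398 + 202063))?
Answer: 1304492964387246594/672335 ≈ 1.9402e+12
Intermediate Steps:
(2586386 - 145*12565)*(2538053 + 1/(-874398 + 202063)) = (2586386 - 1821925)*(2538053 + 1/(-672335)) = 764461*(2538053 - 1/672335) = 764461*(1706421863754/672335) = 1304492964387246594/672335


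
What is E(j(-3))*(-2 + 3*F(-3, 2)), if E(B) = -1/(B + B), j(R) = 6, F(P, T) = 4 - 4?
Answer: 1/6 ≈ 0.16667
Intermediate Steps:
F(P, T) = 0
E(B) = -1/(2*B)
E(j(-3))*(-2 + 3*F(-3, 2)) = (-1/2/6)*(-2 + 3*0) = (-1/2*1/6)*(-2 + 0) = -1/12*(-2) = 1/6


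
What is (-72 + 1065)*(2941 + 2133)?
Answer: 5038482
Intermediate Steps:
(-72 + 1065)*(2941 + 2133) = 993*5074 = 5038482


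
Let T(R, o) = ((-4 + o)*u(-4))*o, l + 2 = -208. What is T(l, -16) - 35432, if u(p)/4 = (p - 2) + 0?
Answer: -43112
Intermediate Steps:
u(p) = -8 + 4*p (u(p) = 4*((p - 2) + 0) = 4*((-2 + p) + 0) = 4*(-2 + p) = -8 + 4*p)
l = -210 (l = -2 - 208 = -210)
T(R, o) = o*(96 - 24*o) (T(R, o) = ((-4 + o)*(-8 + 4*(-4)))*o = ((-4 + o)*(-8 - 16))*o = ((-4 + o)*(-24))*o = (96 - 24*o)*o = o*(96 - 24*o))
T(l, -16) - 35432 = 24*(-16)*(4 - 1*(-16)) - 35432 = 24*(-16)*(4 + 16) - 35432 = 24*(-16)*20 - 35432 = -7680 - 35432 = -43112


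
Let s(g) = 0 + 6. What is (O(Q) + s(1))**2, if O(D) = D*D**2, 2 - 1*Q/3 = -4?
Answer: 34082244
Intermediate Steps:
s(g) = 6
Q = 18 (Q = 6 - 3*(-4) = 6 + 12 = 18)
O(D) = D**3
(O(Q) + s(1))**2 = (18**3 + 6)**2 = (5832 + 6)**2 = 5838**2 = 34082244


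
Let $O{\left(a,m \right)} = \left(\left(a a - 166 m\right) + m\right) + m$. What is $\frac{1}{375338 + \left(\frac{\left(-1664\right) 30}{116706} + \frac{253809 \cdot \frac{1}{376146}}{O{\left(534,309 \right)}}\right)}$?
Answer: $\frac{190617020841120}{71545729834201597811} \approx 2.6643 \cdot 10^{-6}$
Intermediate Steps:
$O{\left(a,m \right)} = a^{2} - 164 m$ ($O{\left(a,m \right)} = \left(\left(a^{2} - 166 m\right) + m\right) + m = \left(a^{2} - 165 m\right) + m = a^{2} - 164 m$)
$\frac{1}{375338 + \left(\frac{\left(-1664\right) 30}{116706} + \frac{253809 \cdot \frac{1}{376146}}{O{\left(534,309 \right)}}\right)} = \frac{1}{375338 + \left(\frac{\left(-1664\right) 30}{116706} + \frac{253809 \cdot \frac{1}{376146}}{534^{2} - 50676}\right)} = \frac{1}{375338 - \left(\frac{8320}{19451} - \frac{253809 \cdot \frac{1}{376146}}{285156 - 50676}\right)} = \frac{1}{375338 - \left(\frac{8320}{19451} - \frac{28201}{41794 \cdot 234480}\right)} = \frac{1}{375338 + \left(- \frac{8320}{19451} + \frac{28201}{41794} \cdot \frac{1}{234480}\right)} = \frac{1}{375338 + \left(- \frac{8320}{19451} + \frac{28201}{9799857120}\right)} = \frac{1}{375338 - \frac{81534262700749}{190617020841120}} = \frac{1}{\frac{71545729834201597811}{190617020841120}} = \frac{190617020841120}{71545729834201597811}$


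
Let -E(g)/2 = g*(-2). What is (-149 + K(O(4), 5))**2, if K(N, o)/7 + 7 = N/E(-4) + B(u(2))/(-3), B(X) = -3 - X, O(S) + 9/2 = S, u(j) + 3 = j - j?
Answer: 40056241/1024 ≈ 39117.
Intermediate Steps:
u(j) = -3 (u(j) = -3 + (j - j) = -3 + 0 = -3)
O(S) = -9/2 + S
E(g) = 4*g (E(g) = -2*g*(-2) = -(-4)*g = 4*g)
K(N, o) = -49 - 7*N/16 (K(N, o) = -49 + 7*(N/((4*(-4))) + (-3 - 1*(-3))/(-3)) = -49 + 7*(N/(-16) + (-3 + 3)*(-1/3)) = -49 + 7*(N*(-1/16) + 0*(-1/3)) = -49 + 7*(-N/16 + 0) = -49 + 7*(-N/16) = -49 - 7*N/16)
(-149 + K(O(4), 5))**2 = (-149 + (-49 - 7*(-9/2 + 4)/16))**2 = (-149 + (-49 - 7/16*(-1/2)))**2 = (-149 + (-49 + 7/32))**2 = (-149 - 1561/32)**2 = (-6329/32)**2 = 40056241/1024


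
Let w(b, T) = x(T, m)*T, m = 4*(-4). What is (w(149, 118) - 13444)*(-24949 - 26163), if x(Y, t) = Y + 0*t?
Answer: -24533760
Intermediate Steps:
m = -16
x(Y, t) = Y (x(Y, t) = Y + 0 = Y)
w(b, T) = T² (w(b, T) = T*T = T²)
(w(149, 118) - 13444)*(-24949 - 26163) = (118² - 13444)*(-24949 - 26163) = (13924 - 13444)*(-51112) = 480*(-51112) = -24533760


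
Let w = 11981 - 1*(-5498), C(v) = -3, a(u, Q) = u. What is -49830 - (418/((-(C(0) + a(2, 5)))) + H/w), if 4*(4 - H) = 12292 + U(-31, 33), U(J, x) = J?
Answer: -3513126923/69916 ≈ -50248.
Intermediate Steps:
H = -12245/4 (H = 4 - (12292 - 31)/4 = 4 - ¼*12261 = 4 - 12261/4 = -12245/4 ≈ -3061.3)
w = 17479 (w = 11981 + 5498 = 17479)
-49830 - (418/((-(C(0) + a(2, 5)))) + H/w) = -49830 - (418/((-(-3 + 2))) - 12245/4/17479) = -49830 - (418/((-1*(-1))) - 12245/4*1/17479) = -49830 - (418/1 - 12245/69916) = -49830 - (418*1 - 12245/69916) = -49830 - (418 - 12245/69916) = -49830 - 1*29212643/69916 = -49830 - 29212643/69916 = -3513126923/69916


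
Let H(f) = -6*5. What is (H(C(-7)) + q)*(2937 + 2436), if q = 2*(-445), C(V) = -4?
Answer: -4943160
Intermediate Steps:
H(f) = -30
q = -890
(H(C(-7)) + q)*(2937 + 2436) = (-30 - 890)*(2937 + 2436) = -920*5373 = -4943160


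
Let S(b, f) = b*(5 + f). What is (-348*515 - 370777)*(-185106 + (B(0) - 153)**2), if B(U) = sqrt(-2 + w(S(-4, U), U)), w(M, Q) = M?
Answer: 88944964843 + 168299082*I*sqrt(22) ≈ 8.8945e+10 + 7.8939e+8*I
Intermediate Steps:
B(U) = sqrt(-22 - 4*U) (B(U) = sqrt(-2 - 4*(5 + U)) = sqrt(-2 + (-20 - 4*U)) = sqrt(-22 - 4*U))
(-348*515 - 370777)*(-185106 + (B(0) - 153)**2) = (-348*515 - 370777)*(-185106 + (sqrt(-22 - 4*0) - 153)**2) = (-179220 - 370777)*(-185106 + (sqrt(-22 + 0) - 153)**2) = -549997*(-185106 + (sqrt(-22) - 153)**2) = -549997*(-185106 + (I*sqrt(22) - 153)**2) = -549997*(-185106 + (-153 + I*sqrt(22))**2) = 101807744682 - 549997*(-153 + I*sqrt(22))**2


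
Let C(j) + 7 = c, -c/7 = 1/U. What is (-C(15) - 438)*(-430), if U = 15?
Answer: 555388/3 ≈ 1.8513e+5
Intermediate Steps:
c = -7/15 ≈ -0.46667
C(j) = -112/15 (C(j) = -7 - 7/15 = -112/15)
(-C(15) - 438)*(-430) = (-1*(-112/15) - 438)*(-430) = (112/15 - 438)*(-430) = -6458/15*(-430) = 555388/3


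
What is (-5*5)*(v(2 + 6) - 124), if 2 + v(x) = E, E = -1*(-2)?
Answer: 3100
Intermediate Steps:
E = 2
v(x) = 0 (v(x) = -2 + 2 = 0)
(-5*5)*(v(2 + 6) - 124) = (-5*5)*(0 - 124) = -25*(-124) = 3100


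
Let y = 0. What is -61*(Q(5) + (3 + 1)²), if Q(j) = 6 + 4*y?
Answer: -1342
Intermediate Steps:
Q(j) = 6 (Q(j) = 6 + 4*0 = 6 + 0 = 6)
-61*(Q(5) + (3 + 1)²) = -61*(6 + (3 + 1)²) = -61*(6 + 4²) = -61*(6 + 16) = -61*22 = -1342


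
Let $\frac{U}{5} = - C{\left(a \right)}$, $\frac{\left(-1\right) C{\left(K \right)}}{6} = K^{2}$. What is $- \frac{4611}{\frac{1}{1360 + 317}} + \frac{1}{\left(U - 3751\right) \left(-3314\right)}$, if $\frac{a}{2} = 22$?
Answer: $- \frac{1392234527951983}{180046306} \approx -7.7326 \cdot 10^{6}$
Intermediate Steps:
$a = 44$ ($a = 2 \cdot 22 = 44$)
$C{\left(K \right)} = - 6 K^{2}$
$U = 58080$ ($U = 5 \left(- \left(-6\right) 44^{2}\right) = 5 \left(- \left(-6\right) 1936\right) = 5 \left(\left(-1\right) \left(-11616\right)\right) = 5 \cdot 11616 = 58080$)
$- \frac{4611}{\frac{1}{1360 + 317}} + \frac{1}{\left(U - 3751\right) \left(-3314\right)} = - \frac{4611}{\frac{1}{1360 + 317}} + \frac{1}{\left(58080 - 3751\right) \left(-3314\right)} = - \frac{4611}{\frac{1}{1677}} + \frac{1}{54329} \left(- \frac{1}{3314}\right) = - 4611 \frac{1}{\frac{1}{1677}} + \frac{1}{54329} \left(- \frac{1}{3314}\right) = \left(-4611\right) 1677 - \frac{1}{180046306} = -7732647 - \frac{1}{180046306} = - \frac{1392234527951983}{180046306}$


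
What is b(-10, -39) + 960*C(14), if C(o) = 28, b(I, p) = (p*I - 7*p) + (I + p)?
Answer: 27494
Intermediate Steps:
b(I, p) = I - 6*p + I*p (b(I, p) = (I*p - 7*p) + (I + p) = (-7*p + I*p) + (I + p) = I - 6*p + I*p)
b(-10, -39) + 960*C(14) = (-10 - 6*(-39) - 10*(-39)) + 960*28 = (-10 + 234 + 390) + 26880 = 614 + 26880 = 27494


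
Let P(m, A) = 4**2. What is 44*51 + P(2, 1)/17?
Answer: 38164/17 ≈ 2244.9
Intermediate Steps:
P(m, A) = 16
44*51 + P(2, 1)/17 = 44*51 + 16/17 = 2244 + 16*(1/17) = 2244 + 16/17 = 38164/17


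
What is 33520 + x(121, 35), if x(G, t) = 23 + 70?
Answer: 33613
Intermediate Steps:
x(G, t) = 93
33520 + x(121, 35) = 33520 + 93 = 33613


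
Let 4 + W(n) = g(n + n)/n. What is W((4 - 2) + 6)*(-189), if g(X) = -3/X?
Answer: 97335/128 ≈ 760.43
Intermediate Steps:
W(n) = -4 - 3/(2*n²) (W(n) = -4 + (-3/(n + n))/n = -4 + (-3*1/(2*n))/n = -4 + (-3/(2*n))/n = -4 - 3/(2*n²))
W((4 - 2) + 6)*(-189) = (-4 - 3/(2*((4 - 2) + 6)²))*(-189) = (-4 - 3/(2*(2 + 6)²))*(-189) = (-4 - 3/2/8²)*(-189) = (-4 - 3/2*1/64)*(-189) = (-4 - 3/128)*(-189) = -515/128*(-189) = 97335/128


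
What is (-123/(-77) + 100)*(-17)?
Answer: -132991/77 ≈ -1727.2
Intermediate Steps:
(-123/(-77) + 100)*(-17) = (-123*(-1/77) + 100)*(-17) = (123/77 + 100)*(-17) = (7823/77)*(-17) = -132991/77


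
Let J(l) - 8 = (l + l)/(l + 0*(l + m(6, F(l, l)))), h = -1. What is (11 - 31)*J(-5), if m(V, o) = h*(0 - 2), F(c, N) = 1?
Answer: -200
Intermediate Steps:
m(V, o) = 2 (m(V, o) = -(0 - 2) = -1*(-2) = 2)
J(l) = 10 (J(l) = 8 + (l + l)/(l + 0*(l + 2)) = 8 + (2*l)/(l + 0*(2 + l)) = 8 + (2*l)/(l + 0) = 8 + (2*l)/l = 8 + 2 = 10)
(11 - 31)*J(-5) = (11 - 31)*10 = -20*10 = -200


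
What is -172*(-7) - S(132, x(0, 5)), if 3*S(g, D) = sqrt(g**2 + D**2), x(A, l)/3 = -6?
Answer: 1204 - 2*sqrt(493) ≈ 1159.6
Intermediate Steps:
x(A, l) = -18 (x(A, l) = 3*(-6) = -18)
S(g, D) = sqrt(D**2 + g**2)/3 (S(g, D) = sqrt(g**2 + D**2)/3 = sqrt(D**2 + g**2)/3)
-172*(-7) - S(132, x(0, 5)) = -172*(-7) - sqrt((-18)**2 + 132**2)/3 = 1204 - sqrt(324 + 17424)/3 = 1204 - sqrt(17748)/3 = 1204 - 6*sqrt(493)/3 = 1204 - 2*sqrt(493)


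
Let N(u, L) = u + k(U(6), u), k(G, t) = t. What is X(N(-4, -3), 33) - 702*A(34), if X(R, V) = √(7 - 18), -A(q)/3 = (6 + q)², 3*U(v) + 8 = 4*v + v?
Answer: 3369600 + I*√11 ≈ 3.3696e+6 + 3.3166*I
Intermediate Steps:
U(v) = -8/3 + 5*v/3 (U(v) = -8/3 + (4*v + v)/3 = -8/3 + (5*v)/3 = -8/3 + 5*v/3)
N(u, L) = 2*u (N(u, L) = u + u = 2*u)
A(q) = -3*(6 + q)²
X(R, V) = I*√11 (X(R, V) = √(-11) = I*√11)
X(N(-4, -3), 33) - 702*A(34) = I*√11 - (-2106)*(6 + 34)² = I*√11 - (-2106)*40² = I*√11 - (-2106)*1600 = I*√11 - 702*(-4800) = I*√11 + 3369600 = 3369600 + I*√11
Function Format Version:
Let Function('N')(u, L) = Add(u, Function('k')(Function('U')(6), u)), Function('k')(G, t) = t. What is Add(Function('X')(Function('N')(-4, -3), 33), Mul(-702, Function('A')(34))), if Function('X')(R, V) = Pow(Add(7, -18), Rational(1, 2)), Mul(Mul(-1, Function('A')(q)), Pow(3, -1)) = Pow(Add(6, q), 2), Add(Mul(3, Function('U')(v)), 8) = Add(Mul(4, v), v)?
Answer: Add(3369600, Mul(I, Pow(11, Rational(1, 2)))) ≈ Add(3.3696e+6, Mul(3.3166, I))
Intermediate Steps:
Function('U')(v) = Add(Rational(-8, 3), Mul(Rational(5, 3), v)) (Function('U')(v) = Add(Rational(-8, 3), Mul(Rational(1, 3), Add(Mul(4, v), v))) = Add(Rational(-8, 3), Mul(Rational(1, 3), Mul(5, v))) = Add(Rational(-8, 3), Mul(Rational(5, 3), v)))
Function('N')(u, L) = Mul(2, u) (Function('N')(u, L) = Add(u, u) = Mul(2, u))
Function('A')(q) = Mul(-3, Pow(Add(6, q), 2))
Function('X')(R, V) = Mul(I, Pow(11, Rational(1, 2))) (Function('X')(R, V) = Pow(-11, Rational(1, 2)) = Mul(I, Pow(11, Rational(1, 2))))
Add(Function('X')(Function('N')(-4, -3), 33), Mul(-702, Function('A')(34))) = Add(Mul(I, Pow(11, Rational(1, 2))), Mul(-702, Mul(-3, Pow(Add(6, 34), 2)))) = Add(Mul(I, Pow(11, Rational(1, 2))), Mul(-702, Mul(-3, Pow(40, 2)))) = Add(Mul(I, Pow(11, Rational(1, 2))), Mul(-702, Mul(-3, 1600))) = Add(Mul(I, Pow(11, Rational(1, 2))), Mul(-702, -4800)) = Add(Mul(I, Pow(11, Rational(1, 2))), 3369600) = Add(3369600, Mul(I, Pow(11, Rational(1, 2))))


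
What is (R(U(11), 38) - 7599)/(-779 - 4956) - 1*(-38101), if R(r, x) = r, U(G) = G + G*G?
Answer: 218516702/5735 ≈ 38102.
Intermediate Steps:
U(G) = G + G²
(R(U(11), 38) - 7599)/(-779 - 4956) - 1*(-38101) = (11*(1 + 11) - 7599)/(-779 - 4956) - 1*(-38101) = (11*12 - 7599)/(-5735) + 38101 = (132 - 7599)*(-1/5735) + 38101 = -7467*(-1/5735) + 38101 = 7467/5735 + 38101 = 218516702/5735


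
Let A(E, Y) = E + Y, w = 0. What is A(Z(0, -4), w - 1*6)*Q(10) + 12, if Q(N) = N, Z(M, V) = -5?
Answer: -98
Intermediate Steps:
A(Z(0, -4), w - 1*6)*Q(10) + 12 = (-5 + (0 - 1*6))*10 + 12 = (-5 + (0 - 6))*10 + 12 = (-5 - 6)*10 + 12 = -11*10 + 12 = -110 + 12 = -98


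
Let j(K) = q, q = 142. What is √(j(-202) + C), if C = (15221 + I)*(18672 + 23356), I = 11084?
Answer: √1105546682 ≈ 33250.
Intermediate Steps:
j(K) = 142
C = 1105546540 (C = (15221 + 11084)*(18672 + 23356) = 26305*42028 = 1105546540)
√(j(-202) + C) = √(142 + 1105546540) = √1105546682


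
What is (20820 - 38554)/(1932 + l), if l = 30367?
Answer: -17734/32299 ≈ -0.54906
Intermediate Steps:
(20820 - 38554)/(1932 + l) = (20820 - 38554)/(1932 + 30367) = -17734/32299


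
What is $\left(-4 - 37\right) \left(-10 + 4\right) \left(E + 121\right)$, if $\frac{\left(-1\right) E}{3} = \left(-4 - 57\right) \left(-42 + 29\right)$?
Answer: $-555468$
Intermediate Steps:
$E = -2379$ ($E = - 3 \left(-4 - 57\right) \left(-42 + 29\right) = - 3 \left(\left(-61\right) \left(-13\right)\right) = \left(-3\right) 793 = -2379$)
$\left(-4 - 37\right) \left(-10 + 4\right) \left(E + 121\right) = \left(-4 - 37\right) \left(-10 + 4\right) \left(-2379 + 121\right) = \left(-41\right) \left(-6\right) \left(-2258\right) = 246 \left(-2258\right) = -555468$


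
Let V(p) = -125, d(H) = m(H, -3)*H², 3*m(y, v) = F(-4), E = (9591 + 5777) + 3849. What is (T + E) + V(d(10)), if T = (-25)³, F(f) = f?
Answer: 3467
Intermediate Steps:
E = 19217 (E = 15368 + 3849 = 19217)
m(y, v) = -4/3 (m(y, v) = (⅓)*(-4) = -4/3)
d(H) = -4*H²/3
T = -15625
(T + E) + V(d(10)) = (-15625 + 19217) - 125 = 3592 - 125 = 3467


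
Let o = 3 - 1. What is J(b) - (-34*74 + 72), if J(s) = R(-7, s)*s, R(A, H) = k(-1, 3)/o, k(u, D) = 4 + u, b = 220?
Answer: 2774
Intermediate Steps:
o = 2
R(A, H) = 3/2 (R(A, H) = (4 - 1)/2 = 3*(½) = 3/2)
J(s) = 3*s/2
J(b) - (-34*74 + 72) = (3/2)*220 - (-34*74 + 72) = 330 - (-2516 + 72) = 330 - 1*(-2444) = 330 + 2444 = 2774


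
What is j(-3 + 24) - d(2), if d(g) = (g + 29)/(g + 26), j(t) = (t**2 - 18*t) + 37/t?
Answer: 5347/84 ≈ 63.655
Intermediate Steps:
j(t) = t**2 - 18*t + 37/t
d(g) = (29 + g)/(26 + g)
j(-3 + 24) - d(2) = (37 + (-3 + 24)**2*(-18 + (-3 + 24)))/(-3 + 24) - (29 + 2)/(26 + 2) = (37 + 21**2*(-18 + 21))/21 - 31/28 = (37 + 441*3)/21 - 31/28 = (37 + 1323)/21 - 1*31/28 = (1/21)*1360 - 31/28 = 1360/21 - 31/28 = 5347/84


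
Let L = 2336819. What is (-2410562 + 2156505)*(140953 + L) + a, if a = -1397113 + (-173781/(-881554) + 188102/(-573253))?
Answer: -318118354103566076500869/505353475162 ≈ -6.2950e+11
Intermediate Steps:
a = -706035975945598221/505353475162 (a = -1397113 + (-173781*(-1/881554) + 188102*(-1/573253)) = -1397113 + (173781/881554 - 188102/573253) = -1397113 - 66201590915/505353475162 = -706035975945598221/505353475162 ≈ -1.3971e+6)
(-2410562 + 2156505)*(140953 + L) + a = (-2410562 + 2156505)*(140953 + 2336819) - 706035975945598221/505353475162 = -254057*2477772 - 706035975945598221/505353475162 = -629495321004 - 706035975945598221/505353475162 = -318118354103566076500869/505353475162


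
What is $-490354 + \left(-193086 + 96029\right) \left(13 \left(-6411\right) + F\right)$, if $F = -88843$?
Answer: $16711366248$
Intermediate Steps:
$-490354 + \left(-193086 + 96029\right) \left(13 \left(-6411\right) + F\right) = -490354 + \left(-193086 + 96029\right) \left(13 \left(-6411\right) - 88843\right) = -490354 - 97057 \left(-83343 - 88843\right) = -490354 - -16711856602 = -490354 + 16711856602 = 16711366248$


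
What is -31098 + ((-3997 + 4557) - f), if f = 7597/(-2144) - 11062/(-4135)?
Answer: -270725110053/8865440 ≈ -30537.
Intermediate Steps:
f = -7696667/8865440 (f = 7597*(-1/2144) - 11062*(-1/4135) = -7597/2144 + 11062/4135 = -7696667/8865440 ≈ -0.86817)
-31098 + ((-3997 + 4557) - f) = -31098 + ((-3997 + 4557) - 1*(-7696667/8865440)) = -31098 + (560 + 7696667/8865440) = -31098 + 4972343067/8865440 = -270725110053/8865440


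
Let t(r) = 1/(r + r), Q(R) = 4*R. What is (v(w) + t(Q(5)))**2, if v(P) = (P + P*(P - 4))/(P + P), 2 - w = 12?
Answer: 67081/1600 ≈ 41.926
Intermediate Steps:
t(r) = 1/(2*r)
w = -10 (w = 2 - 1*12 = 2 - 12 = -10)
v(P) = (P + P*(-4 + P))/(2*P) (v(P) = (P + P*(-4 + P))/((2*P)) = (P + P*(-4 + P))*(1/(2*P)) = (P + P*(-4 + P))/(2*P))
(v(w) + t(Q(5)))**2 = ((-3/2 + (1/2)*(-10)) + 1/(2*((4*5))))**2 = ((-3/2 - 5) + (1/2)/20)**2 = (-13/2 + (1/2)*(1/20))**2 = (-13/2 + 1/40)**2 = (-259/40)**2 = 67081/1600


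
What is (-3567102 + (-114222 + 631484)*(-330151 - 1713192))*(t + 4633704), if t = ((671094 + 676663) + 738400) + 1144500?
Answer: -8312214763163034448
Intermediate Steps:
t = 3230657 (t = (1347757 + 738400) + 1144500 = 2086157 + 1144500 = 3230657)
(-3567102 + (-114222 + 631484)*(-330151 - 1713192))*(t + 4633704) = (-3567102 + (-114222 + 631484)*(-330151 - 1713192))*(3230657 + 4633704) = (-3567102 + 517262*(-2043343))*7864361 = (-3567102 - 1056943686866)*7864361 = -1056947253968*7864361 = -8312214763163034448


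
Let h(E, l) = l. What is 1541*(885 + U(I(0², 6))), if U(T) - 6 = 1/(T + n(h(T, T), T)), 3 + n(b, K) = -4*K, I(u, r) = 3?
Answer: 16474831/12 ≈ 1.3729e+6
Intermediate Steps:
n(b, K) = -3 - 4*K
U(T) = 6 + 1/(-3 - 3*T) (U(T) = 6 + 1/(T + (-3 - 4*T)) = 6 + 1/(-3 - 3*T))
1541*(885 + U(I(0², 6))) = 1541*(885 + (17 + 18*3)/(3*(1 + 3))) = 1541*(885 + (⅓)*(17 + 54)/4) = 1541*(885 + (⅓)*(¼)*71) = 1541*(885 + 71/12) = 1541*(10691/12) = 16474831/12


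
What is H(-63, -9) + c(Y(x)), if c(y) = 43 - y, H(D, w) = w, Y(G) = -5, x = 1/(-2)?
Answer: 39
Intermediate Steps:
x = -½ (x = 1*(-½) = -½ ≈ -0.50000)
H(-63, -9) + c(Y(x)) = -9 + (43 - 1*(-5)) = -9 + (43 + 5) = -9 + 48 = 39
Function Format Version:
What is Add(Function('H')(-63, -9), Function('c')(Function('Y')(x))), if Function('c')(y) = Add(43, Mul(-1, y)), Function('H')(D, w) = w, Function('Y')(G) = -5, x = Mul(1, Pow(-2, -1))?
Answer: 39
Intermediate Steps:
x = Rational(-1, 2) (x = Mul(1, Rational(-1, 2)) = Rational(-1, 2) ≈ -0.50000)
Add(Function('H')(-63, -9), Function('c')(Function('Y')(x))) = Add(-9, Add(43, Mul(-1, -5))) = Add(-9, Add(43, 5)) = Add(-9, 48) = 39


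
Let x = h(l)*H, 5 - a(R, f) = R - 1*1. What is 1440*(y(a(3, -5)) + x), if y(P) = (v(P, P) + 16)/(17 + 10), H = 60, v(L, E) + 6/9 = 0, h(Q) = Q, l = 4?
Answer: 3117760/9 ≈ 3.4642e+5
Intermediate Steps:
v(L, E) = -2/3 (v(L, E) = -2/3 + 0 = -2/3)
a(R, f) = 6 - R (a(R, f) = 5 - (R - 1*1) = 5 - (R - 1) = 5 - (-1 + R) = 5 + (1 - R) = 6 - R)
x = 240 (x = 4*60 = 240)
y(P) = 46/81 (y(P) = (-2/3 + 16)/(17 + 10) = (46/3)/27 = (46/3)*(1/27) = 46/81)
1440*(y(a(3, -5)) + x) = 1440*(46/81 + 240) = 1440*(19486/81) = 3117760/9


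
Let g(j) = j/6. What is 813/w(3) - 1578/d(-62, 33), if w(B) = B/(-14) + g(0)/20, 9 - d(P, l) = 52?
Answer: -161564/43 ≈ -3757.3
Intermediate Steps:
d(P, l) = -43 (d(P, l) = 9 - 1*52 = 9 - 52 = -43)
g(j) = j/6 (g(j) = j*(⅙) = j/6)
w(B) = -B/14 (w(B) = B/(-14) + ((⅙)*0)/20 = B*(-1/14) + 0*(1/20) = -B/14 + 0 = -B/14)
813/w(3) - 1578/d(-62, 33) = 813/((-1/14*3)) - 1578/(-43) = 813/(-3/14) - 1578*(-1/43) = 813*(-14/3) + 1578/43 = -3794 + 1578/43 = -161564/43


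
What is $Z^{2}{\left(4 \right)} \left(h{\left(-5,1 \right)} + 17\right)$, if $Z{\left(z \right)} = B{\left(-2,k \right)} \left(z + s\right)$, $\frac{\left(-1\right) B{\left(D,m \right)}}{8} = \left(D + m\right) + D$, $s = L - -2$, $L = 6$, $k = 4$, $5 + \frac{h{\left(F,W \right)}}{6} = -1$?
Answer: $0$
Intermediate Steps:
$h{\left(F,W \right)} = -36$ ($h{\left(F,W \right)} = -30 + 6 \left(-1\right) = -30 - 6 = -36$)
$s = 8$ ($s = 6 - -2 = 6 + 2 = 8$)
$B{\left(D,m \right)} = - 16 D - 8 m$ ($B{\left(D,m \right)} = - 8 \left(\left(D + m\right) + D\right) = - 8 \left(m + 2 D\right) = - 16 D - 8 m$)
$Z{\left(z \right)} = 0$ ($Z{\left(z \right)} = \left(\left(-16\right) \left(-2\right) - 32\right) \left(z + 8\right) = \left(32 - 32\right) \left(8 + z\right) = 0 \left(8 + z\right) = 0$)
$Z^{2}{\left(4 \right)} \left(h{\left(-5,1 \right)} + 17\right) = 0^{2} \left(-36 + 17\right) = 0 \left(-19\right) = 0$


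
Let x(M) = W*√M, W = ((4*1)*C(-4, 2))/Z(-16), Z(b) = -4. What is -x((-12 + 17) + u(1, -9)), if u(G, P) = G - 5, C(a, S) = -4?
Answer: -4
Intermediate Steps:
u(G, P) = -5 + G
W = 4 (W = ((4*1)*(-4))/(-4) = (4*(-4))*(-¼) = -16*(-¼) = 4)
x(M) = 4*√M
-x((-12 + 17) + u(1, -9)) = -4*√((-12 + 17) + (-5 + 1)) = -4*√(5 - 4) = -4*√1 = -4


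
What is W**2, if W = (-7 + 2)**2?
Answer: 625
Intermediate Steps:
W = 25 (W = (-5)**2 = 25)
W**2 = 25**2 = 625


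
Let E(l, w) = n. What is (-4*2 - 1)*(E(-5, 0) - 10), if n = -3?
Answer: 117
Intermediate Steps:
E(l, w) = -3
(-4*2 - 1)*(E(-5, 0) - 10) = (-4*2 - 1)*(-3 - 10) = (-8 - 1)*(-13) = -9*(-13) = 117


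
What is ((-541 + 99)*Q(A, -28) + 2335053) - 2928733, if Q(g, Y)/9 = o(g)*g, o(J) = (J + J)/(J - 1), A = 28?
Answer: -2474096/3 ≈ -8.2470e+5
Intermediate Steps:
o(J) = 2*J/(-1 + J) (o(J) = (2*J)/(-1 + J) = 2*J/(-1 + J))
Q(g, Y) = 18*g²/(-1 + g) (Q(g, Y) = 9*((2*g/(-1 + g))*g) = 9*(2*g²/(-1 + g)) = 18*g²/(-1 + g))
((-541 + 99)*Q(A, -28) + 2335053) - 2928733 = ((-541 + 99)*(18*28²/(-1 + 28)) + 2335053) - 2928733 = (-7956*784/27 + 2335053) - 2928733 = (-442*1568/3 + 2335053) - 2928733 = (-693056/3 + 2335053) - 2928733 = 6312103/3 - 2928733 = -2474096/3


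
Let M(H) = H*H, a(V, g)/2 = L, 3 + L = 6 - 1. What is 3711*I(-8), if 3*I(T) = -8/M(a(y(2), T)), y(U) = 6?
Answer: -1237/2 ≈ -618.50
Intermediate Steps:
L = 2 (L = -3 + (6 - 1) = -3 + 5 = 2)
a(V, g) = 4 (a(V, g) = 2*2 = 4)
M(H) = H²
I(T) = -⅙ (I(T) = (-8/(4²))/3 = (-8/16)/3 = (-8*1/16)/3 = (⅓)*(-½) = -⅙)
3711*I(-8) = 3711*(-⅙) = -1237/2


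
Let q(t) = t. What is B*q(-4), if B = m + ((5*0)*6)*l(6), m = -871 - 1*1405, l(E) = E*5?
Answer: 9104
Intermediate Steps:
l(E) = 5*E
m = -2276 (m = -871 - 1405 = -2276)
B = -2276 (B = -2276 + ((5*0)*6)*(5*6) = -2276 + (0*6)*30 = -2276 + 0*30 = -2276 + 0 = -2276)
B*q(-4) = -2276*(-4) = 9104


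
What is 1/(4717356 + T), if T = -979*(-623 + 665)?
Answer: 1/4676238 ≈ 2.1385e-7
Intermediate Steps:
T = -41118 (T = -979*42 = -41118)
1/(4717356 + T) = 1/(4717356 - 41118) = 1/4676238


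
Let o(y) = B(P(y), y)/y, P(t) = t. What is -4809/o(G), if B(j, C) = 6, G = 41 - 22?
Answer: -30457/2 ≈ -15229.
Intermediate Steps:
G = 19
o(y) = 6/y
-4809/o(G) = -4809/(6/19) = -4809/(6*(1/19)) = -4809/6/19 = -4809*19/6 = -30457/2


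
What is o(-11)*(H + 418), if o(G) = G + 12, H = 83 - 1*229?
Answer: 272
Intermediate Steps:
H = -146 (H = 83 - 229 = -146)
o(G) = 12 + G
o(-11)*(H + 418) = (12 - 11)*(-146 + 418) = 1*272 = 272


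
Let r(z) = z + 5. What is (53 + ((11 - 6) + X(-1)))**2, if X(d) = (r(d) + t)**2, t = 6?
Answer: 24964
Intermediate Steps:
r(z) = 5 + z
X(d) = (11 + d)**2 (X(d) = ((5 + d) + 6)**2 = (11 + d)**2)
(53 + ((11 - 6) + X(-1)))**2 = (53 + ((11 - 6) + (11 - 1)**2))**2 = (53 + (5 + 10**2))**2 = (53 + (5 + 100))**2 = (53 + 105)**2 = 158**2 = 24964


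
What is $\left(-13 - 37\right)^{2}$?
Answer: $2500$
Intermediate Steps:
$\left(-13 - 37\right)^{2} = \left(-50\right)^{2} = 2500$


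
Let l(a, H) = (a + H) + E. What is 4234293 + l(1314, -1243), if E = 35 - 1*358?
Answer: 4234041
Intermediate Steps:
E = -323 (E = 35 - 358 = -323)
l(a, H) = -323 + H + a (l(a, H) = (a + H) - 323 = (H + a) - 323 = -323 + H + a)
4234293 + l(1314, -1243) = 4234293 + (-323 - 1243 + 1314) = 4234293 - 252 = 4234041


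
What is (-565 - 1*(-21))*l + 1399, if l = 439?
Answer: -237417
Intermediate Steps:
(-565 - 1*(-21))*l + 1399 = (-565 - 1*(-21))*439 + 1399 = (-565 + 21)*439 + 1399 = -544*439 + 1399 = -238816 + 1399 = -237417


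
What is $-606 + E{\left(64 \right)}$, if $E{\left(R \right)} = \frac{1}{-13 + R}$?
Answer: $- \frac{30905}{51} \approx -605.98$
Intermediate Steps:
$-606 + E{\left(64 \right)} = -606 + \frac{1}{-13 + 64} = -606 + \frac{1}{51} = - \frac{30905}{51}$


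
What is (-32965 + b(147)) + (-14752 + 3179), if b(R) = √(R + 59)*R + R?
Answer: -44391 + 147*√206 ≈ -42281.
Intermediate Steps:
b(R) = R + R*√(59 + R) (b(R) = √(59 + R)*R + R = R*√(59 + R) + R = R + R*√(59 + R))
(-32965 + b(147)) + (-14752 + 3179) = (-32965 + 147*(1 + √(59 + 147))) + (-14752 + 3179) = (-32965 + 147*(1 + √206)) - 11573 = (-32965 + (147 + 147*√206)) - 11573 = (-32818 + 147*√206) - 11573 = -44391 + 147*√206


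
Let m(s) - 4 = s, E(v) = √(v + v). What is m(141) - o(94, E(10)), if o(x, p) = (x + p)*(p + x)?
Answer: -8711 - 376*√5 ≈ -9551.8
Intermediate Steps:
E(v) = √2*√v (E(v) = √(2*v) = √2*√v)
o(x, p) = (p + x)² (o(x, p) = (p + x)*(p + x) = (p + x)²)
m(s) = 4 + s
m(141) - o(94, E(10)) = (4 + 141) - (√2*√10 + 94)² = 145 - (2*√5 + 94)² = 145 - (94 + 2*√5)²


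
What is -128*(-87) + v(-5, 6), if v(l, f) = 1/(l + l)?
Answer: 111359/10 ≈ 11136.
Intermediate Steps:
v(l, f) = 1/(2*l)
-128*(-87) + v(-5, 6) = -128*(-87) + (½)/(-5) = 11136 + (½)*(-⅕) = 11136 - ⅒ = 111359/10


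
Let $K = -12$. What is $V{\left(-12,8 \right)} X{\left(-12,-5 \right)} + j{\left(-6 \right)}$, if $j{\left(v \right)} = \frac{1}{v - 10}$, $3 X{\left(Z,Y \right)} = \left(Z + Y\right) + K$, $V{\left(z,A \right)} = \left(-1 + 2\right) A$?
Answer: $- \frac{3715}{48} \approx -77.396$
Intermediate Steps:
$V{\left(z,A \right)} = A$ ($V{\left(z,A \right)} = 1 A = A$)
$X{\left(Z,Y \right)} = -4 + \frac{Y}{3} + \frac{Z}{3}$ ($X{\left(Z,Y \right)} = \frac{\left(Z + Y\right) - 12}{3} = \frac{\left(Y + Z\right) - 12}{3} = \frac{-12 + Y + Z}{3} = -4 + \frac{Y}{3} + \frac{Z}{3}$)
$j{\left(v \right)} = \frac{1}{-10 + v}$
$V{\left(-12,8 \right)} X{\left(-12,-5 \right)} + j{\left(-6 \right)} = 8 \left(-4 + \frac{1}{3} \left(-5\right) + \frac{1}{3} \left(-12\right)\right) + \frac{1}{-10 - 6} = 8 \left(-4 - \frac{5}{3} - 4\right) + \frac{1}{-16} = 8 \left(- \frac{29}{3}\right) - \frac{1}{16} = - \frac{232}{3} - \frac{1}{16} = - \frac{3715}{48}$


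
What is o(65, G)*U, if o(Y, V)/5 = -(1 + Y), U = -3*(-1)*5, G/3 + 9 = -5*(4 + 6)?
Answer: -4950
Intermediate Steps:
G = -177 (G = -27 + 3*(-5*(4 + 6)) = -27 + 3*(-5*10) = -27 + 3*(-50) = -27 - 150 = -177)
U = 15 (U = 3*5 = 15)
o(Y, V) = -5 - 5*Y (o(Y, V) = 5*(-(1 + Y)) = 5*(-1 - Y) = -5 - 5*Y)
o(65, G)*U = (-5 - 5*65)*15 = (-5 - 325)*15 = -330*15 = -4950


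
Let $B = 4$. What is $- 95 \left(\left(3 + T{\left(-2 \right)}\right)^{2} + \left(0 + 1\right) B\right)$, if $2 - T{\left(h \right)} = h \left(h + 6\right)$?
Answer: $-16435$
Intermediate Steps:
$T{\left(h \right)} = 2 - h \left(6 + h\right)$ ($T{\left(h \right)} = 2 - h \left(h + 6\right) = 2 - h \left(6 + h\right)$)
$- 95 \left(\left(3 + T{\left(-2 \right)}\right)^{2} + \left(0 + 1\right) B\right) = - 95 \left(\left(3 - -10\right)^{2} + \left(0 + 1\right) 4\right) = - 95 \left(\left(3 + \left(2 - 4 + 12\right)\right)^{2} + 1 \cdot 4\right) = - 95 \left(\left(3 + \left(2 - 4 + 12\right)\right)^{2} + 4\right) = - 95 \left(\left(3 + 10\right)^{2} + 4\right) = - 95 \left(13^{2} + 4\right) = - 95 \left(169 + 4\right) = \left(-95\right) 173 = -16435$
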